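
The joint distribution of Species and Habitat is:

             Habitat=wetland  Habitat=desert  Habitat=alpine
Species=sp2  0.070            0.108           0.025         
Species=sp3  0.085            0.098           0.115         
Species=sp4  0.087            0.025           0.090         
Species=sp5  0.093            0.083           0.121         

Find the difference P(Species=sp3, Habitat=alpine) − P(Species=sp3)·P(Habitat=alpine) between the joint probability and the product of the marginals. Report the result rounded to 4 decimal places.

P(Species=sp3) = 0.085 + 0.098 + 0.115 = 0.298.
P(Habitat=alpine) = 0.025 + 0.115 + 0.090 + 0.121 = 0.351.
P(Species=sp3, Habitat=alpine) − P(Species=sp3)P(Habitat=alpine) = 0.115 − 0.298×0.351 = 0.0104.

0.0104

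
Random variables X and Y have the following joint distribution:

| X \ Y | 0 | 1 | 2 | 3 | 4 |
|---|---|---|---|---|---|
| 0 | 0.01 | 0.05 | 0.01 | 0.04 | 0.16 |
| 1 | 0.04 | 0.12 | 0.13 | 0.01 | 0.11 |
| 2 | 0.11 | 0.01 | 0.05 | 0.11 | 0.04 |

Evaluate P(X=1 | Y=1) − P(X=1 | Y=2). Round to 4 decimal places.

-0.0175

P(Y=1) = 0.05 + 0.12 + 0.01 = 0.18; P(X=1 | Y=1) = 0.12/0.18 = 0.66667.
P(Y=2) = 0.01 + 0.13 + 0.05 = 0.19; P(X=1 | Y=2) = 0.13/0.19 = 0.68421.
Difference = -0.0175.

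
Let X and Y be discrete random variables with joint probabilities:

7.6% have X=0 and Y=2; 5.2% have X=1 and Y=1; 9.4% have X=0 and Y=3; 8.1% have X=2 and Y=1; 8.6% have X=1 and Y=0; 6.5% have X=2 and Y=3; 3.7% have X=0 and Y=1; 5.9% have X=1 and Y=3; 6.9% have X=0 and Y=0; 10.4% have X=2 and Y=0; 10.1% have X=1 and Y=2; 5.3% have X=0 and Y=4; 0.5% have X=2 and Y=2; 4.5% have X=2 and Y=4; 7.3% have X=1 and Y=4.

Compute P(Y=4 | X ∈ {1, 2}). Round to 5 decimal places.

P(X=1) = 0.086 + 0.052 + 0.101 + 0.059 + 0.073 = 0.371.
P(X=2) = 0.104 + 0.081 + 0.005 + 0.065 + 0.045 = 0.300.
P(X ∈ {1, 2}) = 0.371 + 0.300 = 0.671; P(Y=4, X ∈ {1, 2}) = 0.073 + 0.045 = 0.118.
P(Y=4 | X ∈ {1, 2}) = 0.118/0.671 = 0.17586.

0.17586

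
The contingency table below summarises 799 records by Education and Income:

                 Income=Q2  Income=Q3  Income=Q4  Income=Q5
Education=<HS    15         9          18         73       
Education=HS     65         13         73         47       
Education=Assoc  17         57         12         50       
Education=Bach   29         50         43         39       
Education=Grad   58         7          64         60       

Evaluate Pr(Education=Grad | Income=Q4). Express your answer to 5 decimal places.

0.30476

Total with Income=Q4: 18 + 73 + 12 + 43 + 64 = 210.
P(Education=Grad | Income=Q4) = 64/210 = 0.30476.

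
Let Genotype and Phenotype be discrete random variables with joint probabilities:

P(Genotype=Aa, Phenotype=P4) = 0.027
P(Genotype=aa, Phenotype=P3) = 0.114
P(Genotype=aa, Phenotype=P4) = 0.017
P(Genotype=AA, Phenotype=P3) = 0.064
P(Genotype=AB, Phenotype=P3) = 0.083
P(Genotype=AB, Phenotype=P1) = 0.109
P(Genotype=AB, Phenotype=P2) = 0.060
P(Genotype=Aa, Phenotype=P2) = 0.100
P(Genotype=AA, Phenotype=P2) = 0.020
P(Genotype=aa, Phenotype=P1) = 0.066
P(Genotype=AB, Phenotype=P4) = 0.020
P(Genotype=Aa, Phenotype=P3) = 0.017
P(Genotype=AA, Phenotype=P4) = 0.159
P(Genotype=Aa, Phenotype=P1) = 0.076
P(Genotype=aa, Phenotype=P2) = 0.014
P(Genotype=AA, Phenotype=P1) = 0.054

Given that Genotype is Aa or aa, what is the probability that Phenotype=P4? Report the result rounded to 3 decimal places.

0.102

P(Genotype=Aa) = 0.076 + 0.100 + 0.017 + 0.027 = 0.220.
P(Genotype=aa) = 0.066 + 0.014 + 0.114 + 0.017 = 0.211.
P(Genotype ∈ {Aa, aa}) = 0.220 + 0.211 = 0.431; P(Phenotype=P4, Genotype ∈ {Aa, aa}) = 0.027 + 0.017 = 0.044.
P(Phenotype=P4 | Genotype ∈ {Aa, aa}) = 0.044/0.431 = 0.102.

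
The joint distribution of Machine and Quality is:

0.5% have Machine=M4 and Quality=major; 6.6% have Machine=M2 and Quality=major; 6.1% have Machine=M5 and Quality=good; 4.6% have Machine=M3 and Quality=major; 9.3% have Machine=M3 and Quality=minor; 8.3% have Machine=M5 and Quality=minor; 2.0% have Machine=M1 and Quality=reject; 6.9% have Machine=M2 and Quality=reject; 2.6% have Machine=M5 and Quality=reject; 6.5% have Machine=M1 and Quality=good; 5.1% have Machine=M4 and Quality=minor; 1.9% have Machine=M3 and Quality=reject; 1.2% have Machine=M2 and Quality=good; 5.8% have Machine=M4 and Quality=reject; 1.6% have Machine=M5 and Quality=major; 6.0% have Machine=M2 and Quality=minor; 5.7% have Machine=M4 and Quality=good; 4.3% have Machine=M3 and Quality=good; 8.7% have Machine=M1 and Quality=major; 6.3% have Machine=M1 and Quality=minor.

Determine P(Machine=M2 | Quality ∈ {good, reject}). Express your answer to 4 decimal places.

0.1884

P(Quality=good) = 0.065 + 0.012 + 0.043 + 0.057 + 0.061 = 0.238.
P(Quality=reject) = 0.020 + 0.069 + 0.019 + 0.058 + 0.026 = 0.192.
P(Quality ∈ {good, reject}) = 0.238 + 0.192 = 0.430; P(Machine=M2, Quality ∈ {good, reject}) = 0.012 + 0.069 = 0.081.
P(Machine=M2 | Quality ∈ {good, reject}) = 0.081/0.430 = 0.1884.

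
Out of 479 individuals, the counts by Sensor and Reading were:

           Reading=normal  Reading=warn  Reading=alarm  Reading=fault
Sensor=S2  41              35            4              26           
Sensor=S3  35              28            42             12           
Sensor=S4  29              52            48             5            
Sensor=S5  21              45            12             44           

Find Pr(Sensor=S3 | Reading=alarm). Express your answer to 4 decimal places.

0.3962

Total with Reading=alarm: 4 + 42 + 48 + 12 = 106.
P(Sensor=S3 | Reading=alarm) = 42/106 = 0.3962.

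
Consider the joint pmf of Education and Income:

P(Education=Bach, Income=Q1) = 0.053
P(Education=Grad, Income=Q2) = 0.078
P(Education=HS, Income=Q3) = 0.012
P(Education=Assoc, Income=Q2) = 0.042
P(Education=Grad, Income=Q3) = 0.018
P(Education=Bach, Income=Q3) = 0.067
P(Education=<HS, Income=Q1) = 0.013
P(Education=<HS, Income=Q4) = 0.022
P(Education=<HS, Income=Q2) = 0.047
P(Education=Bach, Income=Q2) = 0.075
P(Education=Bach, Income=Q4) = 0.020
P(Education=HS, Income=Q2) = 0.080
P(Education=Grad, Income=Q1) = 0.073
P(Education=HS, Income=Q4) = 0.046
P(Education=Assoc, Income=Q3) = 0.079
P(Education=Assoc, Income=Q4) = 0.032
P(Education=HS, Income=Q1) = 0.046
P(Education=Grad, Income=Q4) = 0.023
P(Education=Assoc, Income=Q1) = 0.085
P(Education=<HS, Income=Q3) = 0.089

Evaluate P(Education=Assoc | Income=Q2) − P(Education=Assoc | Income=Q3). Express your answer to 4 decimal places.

P(Income=Q2) = 0.047 + 0.080 + 0.042 + 0.075 + 0.078 = 0.322; P(Education=Assoc | Income=Q2) = 0.042/0.322 = 0.13043.
P(Income=Q3) = 0.089 + 0.012 + 0.079 + 0.067 + 0.018 = 0.265; P(Education=Assoc | Income=Q3) = 0.079/0.265 = 0.29811.
Difference = -0.1677.

-0.1677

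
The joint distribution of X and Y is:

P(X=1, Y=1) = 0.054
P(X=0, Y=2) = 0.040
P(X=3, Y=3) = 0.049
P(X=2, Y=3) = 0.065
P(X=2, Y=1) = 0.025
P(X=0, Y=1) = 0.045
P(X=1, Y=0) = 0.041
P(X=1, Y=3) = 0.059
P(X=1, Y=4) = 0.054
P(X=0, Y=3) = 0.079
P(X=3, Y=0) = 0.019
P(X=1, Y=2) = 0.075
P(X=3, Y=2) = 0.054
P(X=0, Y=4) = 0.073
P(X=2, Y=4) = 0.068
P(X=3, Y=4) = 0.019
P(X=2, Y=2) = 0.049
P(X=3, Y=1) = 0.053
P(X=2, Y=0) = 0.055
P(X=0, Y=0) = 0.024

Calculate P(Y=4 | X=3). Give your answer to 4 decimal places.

0.0979

P(X=3) = 0.019 + 0.053 + 0.054 + 0.049 + 0.019 = 0.194.
P(Y=4 | X=3) = 0.019/0.194 = 0.0979.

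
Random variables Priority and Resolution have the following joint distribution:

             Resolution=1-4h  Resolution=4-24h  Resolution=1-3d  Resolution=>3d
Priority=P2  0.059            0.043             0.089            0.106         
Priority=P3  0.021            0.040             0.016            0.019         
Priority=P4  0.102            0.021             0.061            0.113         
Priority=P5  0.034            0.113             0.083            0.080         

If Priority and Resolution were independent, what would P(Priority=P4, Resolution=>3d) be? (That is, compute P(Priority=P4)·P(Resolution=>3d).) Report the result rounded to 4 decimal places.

0.0944

P(Priority=P4) = 0.102 + 0.021 + 0.061 + 0.113 = 0.297.
P(Resolution=>3d) = 0.106 + 0.019 + 0.113 + 0.080 = 0.318.
Product: 0.297 × 0.318 = 0.0944.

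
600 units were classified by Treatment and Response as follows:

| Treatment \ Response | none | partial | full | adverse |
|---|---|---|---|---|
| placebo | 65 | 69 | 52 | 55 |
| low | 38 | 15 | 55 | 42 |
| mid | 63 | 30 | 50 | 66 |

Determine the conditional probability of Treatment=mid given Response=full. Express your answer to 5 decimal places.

0.31847

Total with Response=full: 52 + 55 + 50 = 157.
P(Treatment=mid | Response=full) = 50/157 = 0.31847.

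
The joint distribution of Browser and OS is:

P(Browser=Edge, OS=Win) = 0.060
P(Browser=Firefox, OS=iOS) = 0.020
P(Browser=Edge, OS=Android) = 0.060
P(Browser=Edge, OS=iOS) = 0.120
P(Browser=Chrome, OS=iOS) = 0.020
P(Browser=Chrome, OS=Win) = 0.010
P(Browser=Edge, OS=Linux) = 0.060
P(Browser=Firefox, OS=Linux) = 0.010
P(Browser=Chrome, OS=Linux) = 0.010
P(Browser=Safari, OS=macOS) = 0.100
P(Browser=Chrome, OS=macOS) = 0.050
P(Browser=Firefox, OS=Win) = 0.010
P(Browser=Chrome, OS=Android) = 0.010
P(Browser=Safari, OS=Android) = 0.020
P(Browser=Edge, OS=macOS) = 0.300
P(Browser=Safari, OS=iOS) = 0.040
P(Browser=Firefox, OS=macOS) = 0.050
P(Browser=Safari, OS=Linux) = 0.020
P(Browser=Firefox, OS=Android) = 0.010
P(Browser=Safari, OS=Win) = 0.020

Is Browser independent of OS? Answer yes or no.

Every cell satisfies P(Browser,OS) = P(Browser)·P(OS). For instance P(Browser=Edge) = 0.600, P(OS=iOS) = 0.200, and 0.600×0.200 = 0.120 matches the joint entry. So Browser and OS are independent.

yes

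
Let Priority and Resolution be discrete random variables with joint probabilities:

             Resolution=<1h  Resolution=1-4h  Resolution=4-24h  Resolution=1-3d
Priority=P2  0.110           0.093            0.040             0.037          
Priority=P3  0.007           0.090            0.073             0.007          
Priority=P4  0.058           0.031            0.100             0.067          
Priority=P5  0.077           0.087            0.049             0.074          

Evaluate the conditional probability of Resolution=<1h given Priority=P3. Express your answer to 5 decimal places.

P(Priority=P3) = 0.007 + 0.090 + 0.073 + 0.007 = 0.177.
P(Resolution=<1h | Priority=P3) = 0.007/0.177 = 0.03955.

0.03955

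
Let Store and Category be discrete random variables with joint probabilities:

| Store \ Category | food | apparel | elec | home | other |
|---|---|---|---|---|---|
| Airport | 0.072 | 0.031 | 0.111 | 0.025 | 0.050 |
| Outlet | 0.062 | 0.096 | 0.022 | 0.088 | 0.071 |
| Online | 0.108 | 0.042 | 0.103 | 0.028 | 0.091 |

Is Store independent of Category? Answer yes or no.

no

P(Store=Outlet) = 0.339 and P(Category=elec) = 0.236, so their product is 0.08000, but P(Store=Outlet, Category=elec) = 0.022. Since these differ, Store and Category are not independent.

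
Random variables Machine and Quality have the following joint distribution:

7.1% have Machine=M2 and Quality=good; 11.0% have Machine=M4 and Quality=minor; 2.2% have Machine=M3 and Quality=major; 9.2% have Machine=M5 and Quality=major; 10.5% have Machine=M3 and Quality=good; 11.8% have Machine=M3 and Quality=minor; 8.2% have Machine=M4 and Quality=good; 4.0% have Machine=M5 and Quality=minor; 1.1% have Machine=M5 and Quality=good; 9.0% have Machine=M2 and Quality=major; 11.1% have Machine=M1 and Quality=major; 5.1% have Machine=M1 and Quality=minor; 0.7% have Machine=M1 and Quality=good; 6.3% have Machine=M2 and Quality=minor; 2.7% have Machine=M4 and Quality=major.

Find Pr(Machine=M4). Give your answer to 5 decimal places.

0.21900

P(Machine=M4) = 0.082 + 0.110 + 0.027 = 0.219.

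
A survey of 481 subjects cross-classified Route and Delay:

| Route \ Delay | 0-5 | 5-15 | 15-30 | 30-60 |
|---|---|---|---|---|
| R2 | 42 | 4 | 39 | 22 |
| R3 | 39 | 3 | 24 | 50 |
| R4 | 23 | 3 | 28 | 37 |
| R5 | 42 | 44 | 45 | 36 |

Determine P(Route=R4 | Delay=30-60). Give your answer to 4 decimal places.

Total with Delay=30-60: 22 + 50 + 37 + 36 = 145.
P(Route=R4 | Delay=30-60) = 37/145 = 0.2552.

0.2552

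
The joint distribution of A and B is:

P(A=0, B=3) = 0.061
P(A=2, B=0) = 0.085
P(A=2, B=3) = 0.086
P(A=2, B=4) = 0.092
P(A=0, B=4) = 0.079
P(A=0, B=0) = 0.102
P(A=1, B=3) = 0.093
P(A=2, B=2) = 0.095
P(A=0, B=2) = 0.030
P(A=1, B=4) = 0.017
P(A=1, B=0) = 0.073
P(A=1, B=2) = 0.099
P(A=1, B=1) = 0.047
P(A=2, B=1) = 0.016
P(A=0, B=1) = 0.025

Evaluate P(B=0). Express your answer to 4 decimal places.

P(B=0) = 0.102 + 0.073 + 0.085 = 0.260.

0.2600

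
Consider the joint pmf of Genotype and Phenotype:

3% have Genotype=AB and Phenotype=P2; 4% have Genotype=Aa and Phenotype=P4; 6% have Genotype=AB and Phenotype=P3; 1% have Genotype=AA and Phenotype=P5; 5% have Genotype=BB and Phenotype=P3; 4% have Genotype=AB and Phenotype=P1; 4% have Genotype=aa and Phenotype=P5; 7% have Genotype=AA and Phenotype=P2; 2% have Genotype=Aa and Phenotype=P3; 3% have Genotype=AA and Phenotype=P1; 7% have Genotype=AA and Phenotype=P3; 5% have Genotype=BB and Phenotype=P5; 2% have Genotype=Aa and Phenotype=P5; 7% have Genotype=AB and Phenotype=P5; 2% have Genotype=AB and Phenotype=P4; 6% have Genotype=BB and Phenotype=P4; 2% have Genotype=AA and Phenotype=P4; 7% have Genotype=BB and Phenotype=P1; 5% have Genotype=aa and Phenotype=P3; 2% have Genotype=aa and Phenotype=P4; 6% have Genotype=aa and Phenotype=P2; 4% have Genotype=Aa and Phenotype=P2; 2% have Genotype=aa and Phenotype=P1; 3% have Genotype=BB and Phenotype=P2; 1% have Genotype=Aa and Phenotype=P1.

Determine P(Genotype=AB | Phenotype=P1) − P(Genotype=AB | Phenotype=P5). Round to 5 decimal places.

-0.13313

P(Phenotype=P1) = 0.03 + 0.01 + 0.02 + 0.04 + 0.07 = 0.17; P(Genotype=AB | Phenotype=P1) = 0.04/0.17 = 0.235294.
P(Phenotype=P5) = 0.01 + 0.02 + 0.04 + 0.07 + 0.05 = 0.19; P(Genotype=AB | Phenotype=P5) = 0.07/0.19 = 0.368421.
Difference = -0.13313.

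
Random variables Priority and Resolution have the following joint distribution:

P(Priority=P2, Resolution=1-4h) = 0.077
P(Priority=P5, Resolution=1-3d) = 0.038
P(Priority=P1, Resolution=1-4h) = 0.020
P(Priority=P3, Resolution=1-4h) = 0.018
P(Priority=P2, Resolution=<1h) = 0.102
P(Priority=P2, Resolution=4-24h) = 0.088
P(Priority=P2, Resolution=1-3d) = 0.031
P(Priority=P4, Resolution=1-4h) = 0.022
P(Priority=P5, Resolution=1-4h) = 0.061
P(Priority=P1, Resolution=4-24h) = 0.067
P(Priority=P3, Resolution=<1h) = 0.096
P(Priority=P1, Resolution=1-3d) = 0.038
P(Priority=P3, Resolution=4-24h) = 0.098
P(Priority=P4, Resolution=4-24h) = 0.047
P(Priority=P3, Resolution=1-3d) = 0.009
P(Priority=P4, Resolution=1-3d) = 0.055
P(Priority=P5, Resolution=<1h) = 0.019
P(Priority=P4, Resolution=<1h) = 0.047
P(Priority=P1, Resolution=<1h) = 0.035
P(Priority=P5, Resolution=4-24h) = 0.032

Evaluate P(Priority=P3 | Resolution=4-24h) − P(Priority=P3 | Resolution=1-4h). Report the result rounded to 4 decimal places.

P(Resolution=4-24h) = 0.067 + 0.088 + 0.098 + 0.047 + 0.032 = 0.332; P(Priority=P3 | Resolution=4-24h) = 0.098/0.332 = 0.29518.
P(Resolution=1-4h) = 0.020 + 0.077 + 0.018 + 0.022 + 0.061 = 0.198; P(Priority=P3 | Resolution=1-4h) = 0.018/0.198 = 0.09091.
Difference = 0.2043.

0.2043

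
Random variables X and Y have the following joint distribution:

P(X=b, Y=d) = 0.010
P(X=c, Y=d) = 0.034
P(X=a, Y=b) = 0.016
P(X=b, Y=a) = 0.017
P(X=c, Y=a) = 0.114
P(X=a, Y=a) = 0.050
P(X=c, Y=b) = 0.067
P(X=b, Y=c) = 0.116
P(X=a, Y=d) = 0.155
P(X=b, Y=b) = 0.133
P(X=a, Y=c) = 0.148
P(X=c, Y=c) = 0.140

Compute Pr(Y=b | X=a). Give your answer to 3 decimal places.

P(X=a) = 0.050 + 0.016 + 0.148 + 0.155 = 0.369.
P(Y=b | X=a) = 0.016/0.369 = 0.043.

0.043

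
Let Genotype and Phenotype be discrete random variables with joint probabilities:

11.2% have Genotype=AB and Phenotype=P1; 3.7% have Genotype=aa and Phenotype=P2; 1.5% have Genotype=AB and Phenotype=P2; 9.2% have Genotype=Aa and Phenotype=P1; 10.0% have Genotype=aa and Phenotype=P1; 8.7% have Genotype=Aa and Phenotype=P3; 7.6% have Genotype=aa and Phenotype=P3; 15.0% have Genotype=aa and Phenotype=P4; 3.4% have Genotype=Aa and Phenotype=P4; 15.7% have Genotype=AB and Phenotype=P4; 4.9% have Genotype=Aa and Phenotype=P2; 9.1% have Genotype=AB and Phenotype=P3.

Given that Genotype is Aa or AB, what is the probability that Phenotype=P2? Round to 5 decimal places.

P(Genotype=Aa) = 0.092 + 0.049 + 0.087 + 0.034 = 0.262.
P(Genotype=AB) = 0.112 + 0.015 + 0.091 + 0.157 = 0.375.
P(Genotype ∈ {Aa, AB}) = 0.262 + 0.375 = 0.637; P(Phenotype=P2, Genotype ∈ {Aa, AB}) = 0.049 + 0.015 = 0.064.
P(Phenotype=P2 | Genotype ∈ {Aa, AB}) = 0.064/0.637 = 0.10047.

0.10047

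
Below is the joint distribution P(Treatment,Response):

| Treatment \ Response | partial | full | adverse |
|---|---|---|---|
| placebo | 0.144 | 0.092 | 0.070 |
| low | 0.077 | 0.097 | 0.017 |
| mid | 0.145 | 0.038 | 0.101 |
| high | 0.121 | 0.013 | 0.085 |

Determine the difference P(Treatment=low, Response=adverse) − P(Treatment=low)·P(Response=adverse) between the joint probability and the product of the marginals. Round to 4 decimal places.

-0.0351

P(Treatment=low) = 0.077 + 0.097 + 0.017 = 0.191.
P(Response=adverse) = 0.070 + 0.017 + 0.101 + 0.085 = 0.273.
P(Treatment=low, Response=adverse) − P(Treatment=low)P(Response=adverse) = 0.017 − 0.191×0.273 = -0.0351.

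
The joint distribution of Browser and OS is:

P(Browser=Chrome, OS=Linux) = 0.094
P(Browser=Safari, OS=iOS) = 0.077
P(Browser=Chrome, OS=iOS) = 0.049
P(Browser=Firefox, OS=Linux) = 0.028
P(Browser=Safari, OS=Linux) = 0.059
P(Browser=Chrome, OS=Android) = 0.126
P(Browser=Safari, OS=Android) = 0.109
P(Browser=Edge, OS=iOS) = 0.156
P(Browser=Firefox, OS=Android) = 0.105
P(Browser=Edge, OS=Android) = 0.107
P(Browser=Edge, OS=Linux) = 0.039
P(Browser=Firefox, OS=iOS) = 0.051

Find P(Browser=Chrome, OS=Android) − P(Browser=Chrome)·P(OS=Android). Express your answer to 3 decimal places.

0.006

P(Browser=Chrome) = 0.094 + 0.049 + 0.126 = 0.269.
P(OS=Android) = 0.126 + 0.105 + 0.109 + 0.107 = 0.447.
P(Browser=Chrome, OS=Android) − P(Browser=Chrome)P(OS=Android) = 0.126 − 0.269×0.447 = 0.006.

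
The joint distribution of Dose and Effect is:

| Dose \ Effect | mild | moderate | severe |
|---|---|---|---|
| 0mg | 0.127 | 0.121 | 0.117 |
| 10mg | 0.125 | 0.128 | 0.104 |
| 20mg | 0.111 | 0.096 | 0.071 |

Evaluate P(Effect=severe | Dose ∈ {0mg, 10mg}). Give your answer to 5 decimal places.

P(Dose=0mg) = 0.127 + 0.121 + 0.117 = 0.365.
P(Dose=10mg) = 0.125 + 0.128 + 0.104 = 0.357.
P(Dose ∈ {0mg, 10mg}) = 0.365 + 0.357 = 0.722; P(Effect=severe, Dose ∈ {0mg, 10mg}) = 0.117 + 0.104 = 0.221.
P(Effect=severe | Dose ∈ {0mg, 10mg}) = 0.221/0.722 = 0.30609.

0.30609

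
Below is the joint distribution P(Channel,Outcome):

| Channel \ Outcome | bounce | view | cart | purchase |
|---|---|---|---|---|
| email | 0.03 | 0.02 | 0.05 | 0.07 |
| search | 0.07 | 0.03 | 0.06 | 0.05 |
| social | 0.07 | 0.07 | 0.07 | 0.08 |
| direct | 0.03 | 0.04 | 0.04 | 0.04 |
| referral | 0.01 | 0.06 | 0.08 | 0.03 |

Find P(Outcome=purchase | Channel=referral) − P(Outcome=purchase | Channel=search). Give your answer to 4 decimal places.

-0.0714

P(Channel=referral) = 0.01 + 0.06 + 0.08 + 0.03 = 0.18; P(Outcome=purchase | Channel=referral) = 0.03/0.18 = 0.16667.
P(Channel=search) = 0.07 + 0.03 + 0.06 + 0.05 = 0.21; P(Outcome=purchase | Channel=search) = 0.05/0.21 = 0.23810.
Difference = -0.0714.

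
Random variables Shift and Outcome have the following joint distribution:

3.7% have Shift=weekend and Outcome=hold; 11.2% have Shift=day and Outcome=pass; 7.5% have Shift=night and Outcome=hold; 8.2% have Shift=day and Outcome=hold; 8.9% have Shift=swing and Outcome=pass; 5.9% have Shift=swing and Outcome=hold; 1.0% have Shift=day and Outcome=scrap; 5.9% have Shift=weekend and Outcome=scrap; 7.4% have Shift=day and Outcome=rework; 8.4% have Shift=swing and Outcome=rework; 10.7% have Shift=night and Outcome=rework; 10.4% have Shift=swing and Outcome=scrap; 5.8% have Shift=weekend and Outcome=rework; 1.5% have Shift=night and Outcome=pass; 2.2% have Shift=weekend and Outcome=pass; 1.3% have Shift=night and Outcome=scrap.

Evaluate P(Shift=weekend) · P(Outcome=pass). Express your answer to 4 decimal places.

0.0419

P(Shift=weekend) = 0.022 + 0.058 + 0.059 + 0.037 = 0.176.
P(Outcome=pass) = 0.112 + 0.089 + 0.015 + 0.022 = 0.238.
Product: 0.176 × 0.238 = 0.0419.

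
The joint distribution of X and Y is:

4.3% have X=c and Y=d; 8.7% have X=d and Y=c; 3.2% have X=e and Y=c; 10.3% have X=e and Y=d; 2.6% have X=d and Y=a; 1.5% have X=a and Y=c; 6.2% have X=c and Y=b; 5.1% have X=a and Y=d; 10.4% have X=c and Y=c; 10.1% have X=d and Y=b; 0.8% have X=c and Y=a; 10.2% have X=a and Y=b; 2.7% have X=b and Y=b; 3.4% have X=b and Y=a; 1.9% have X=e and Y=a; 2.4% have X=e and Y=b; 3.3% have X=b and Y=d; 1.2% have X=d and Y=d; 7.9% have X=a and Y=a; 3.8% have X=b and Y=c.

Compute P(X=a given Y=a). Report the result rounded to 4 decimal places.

P(Y=a) = 0.079 + 0.034 + 0.008 + 0.026 + 0.019 = 0.166.
P(X=a | Y=a) = 0.079/0.166 = 0.4759.

0.4759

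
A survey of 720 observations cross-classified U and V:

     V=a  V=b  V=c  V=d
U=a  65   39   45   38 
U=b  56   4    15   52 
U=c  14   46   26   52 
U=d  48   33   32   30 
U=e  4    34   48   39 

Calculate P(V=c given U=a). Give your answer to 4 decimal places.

0.2406

Total with U=a: 65 + 39 + 45 + 38 = 187.
P(V=c | U=a) = 45/187 = 0.2406.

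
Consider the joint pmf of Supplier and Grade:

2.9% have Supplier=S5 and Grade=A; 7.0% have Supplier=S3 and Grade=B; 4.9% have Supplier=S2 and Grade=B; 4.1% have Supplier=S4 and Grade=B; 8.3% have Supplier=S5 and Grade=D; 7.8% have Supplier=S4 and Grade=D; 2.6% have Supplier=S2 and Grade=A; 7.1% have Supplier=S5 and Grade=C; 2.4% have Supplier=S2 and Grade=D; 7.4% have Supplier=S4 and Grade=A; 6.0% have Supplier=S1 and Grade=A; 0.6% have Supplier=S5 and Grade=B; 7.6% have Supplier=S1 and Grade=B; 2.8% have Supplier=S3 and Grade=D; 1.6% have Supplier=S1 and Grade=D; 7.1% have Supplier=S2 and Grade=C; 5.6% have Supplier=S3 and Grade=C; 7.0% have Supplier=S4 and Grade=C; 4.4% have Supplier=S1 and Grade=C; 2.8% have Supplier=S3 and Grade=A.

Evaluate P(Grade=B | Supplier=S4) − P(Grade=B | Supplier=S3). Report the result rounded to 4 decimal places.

P(Supplier=S4) = 0.074 + 0.041 + 0.070 + 0.078 = 0.263; P(Grade=B | Supplier=S4) = 0.041/0.263 = 0.15589.
P(Supplier=S3) = 0.028 + 0.070 + 0.056 + 0.028 = 0.182; P(Grade=B | Supplier=S3) = 0.070/0.182 = 0.38462.
Difference = -0.2287.

-0.2287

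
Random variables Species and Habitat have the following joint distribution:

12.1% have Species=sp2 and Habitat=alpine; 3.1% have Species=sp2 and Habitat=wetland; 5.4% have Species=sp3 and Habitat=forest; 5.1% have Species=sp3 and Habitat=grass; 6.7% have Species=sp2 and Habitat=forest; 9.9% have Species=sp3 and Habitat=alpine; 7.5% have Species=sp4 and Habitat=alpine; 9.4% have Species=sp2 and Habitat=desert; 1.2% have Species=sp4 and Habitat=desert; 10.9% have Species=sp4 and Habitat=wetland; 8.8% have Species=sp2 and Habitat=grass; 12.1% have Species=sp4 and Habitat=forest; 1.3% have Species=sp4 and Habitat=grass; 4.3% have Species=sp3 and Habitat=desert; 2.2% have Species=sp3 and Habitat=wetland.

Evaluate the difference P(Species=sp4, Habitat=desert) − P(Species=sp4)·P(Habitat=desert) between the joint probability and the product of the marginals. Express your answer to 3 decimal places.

P(Species=sp4) = 0.121 + 0.013 + 0.109 + 0.012 + 0.075 = 0.330.
P(Habitat=desert) = 0.094 + 0.043 + 0.012 = 0.149.
P(Species=sp4, Habitat=desert) − P(Species=sp4)P(Habitat=desert) = 0.012 − 0.330×0.149 = -0.037.

-0.037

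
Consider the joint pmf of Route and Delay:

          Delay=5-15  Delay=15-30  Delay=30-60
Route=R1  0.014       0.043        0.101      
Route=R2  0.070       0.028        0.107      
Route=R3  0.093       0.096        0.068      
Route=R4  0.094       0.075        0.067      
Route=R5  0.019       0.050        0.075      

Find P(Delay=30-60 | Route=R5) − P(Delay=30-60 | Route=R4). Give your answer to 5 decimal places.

P(Route=R5) = 0.019 + 0.050 + 0.075 = 0.144; P(Delay=30-60 | Route=R5) = 0.075/0.144 = 0.520833.
P(Route=R4) = 0.094 + 0.075 + 0.067 = 0.236; P(Delay=30-60 | Route=R4) = 0.067/0.236 = 0.283898.
Difference = 0.23694.

0.23694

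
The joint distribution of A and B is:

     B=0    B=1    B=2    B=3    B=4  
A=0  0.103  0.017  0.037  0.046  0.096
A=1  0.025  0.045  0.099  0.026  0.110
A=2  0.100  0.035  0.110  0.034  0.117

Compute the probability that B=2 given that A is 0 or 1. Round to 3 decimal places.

0.225

P(A=0) = 0.103 + 0.017 + 0.037 + 0.046 + 0.096 = 0.299.
P(A=1) = 0.025 + 0.045 + 0.099 + 0.026 + 0.110 = 0.305.
P(A ∈ {0, 1}) = 0.299 + 0.305 = 0.604; P(B=2, A ∈ {0, 1}) = 0.037 + 0.099 = 0.136.
P(B=2 | A ∈ {0, 1}) = 0.136/0.604 = 0.225.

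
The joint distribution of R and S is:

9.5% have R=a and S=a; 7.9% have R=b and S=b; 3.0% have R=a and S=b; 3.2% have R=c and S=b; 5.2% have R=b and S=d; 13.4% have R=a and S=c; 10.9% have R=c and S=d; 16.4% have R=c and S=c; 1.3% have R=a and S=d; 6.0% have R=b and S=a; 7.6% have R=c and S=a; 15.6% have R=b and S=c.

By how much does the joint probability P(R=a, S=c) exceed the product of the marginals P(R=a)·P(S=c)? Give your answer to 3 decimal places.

P(R=a) = 0.095 + 0.030 + 0.134 + 0.013 = 0.272.
P(S=c) = 0.134 + 0.156 + 0.164 = 0.454.
P(R=a, S=c) − P(R=a)P(S=c) = 0.134 − 0.272×0.454 = 0.011.

0.011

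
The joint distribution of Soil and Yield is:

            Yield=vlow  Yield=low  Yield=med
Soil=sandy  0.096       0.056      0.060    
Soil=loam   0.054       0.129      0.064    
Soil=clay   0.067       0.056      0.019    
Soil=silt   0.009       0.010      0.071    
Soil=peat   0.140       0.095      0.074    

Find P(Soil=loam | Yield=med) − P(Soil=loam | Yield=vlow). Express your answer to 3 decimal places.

P(Yield=med) = 0.060 + 0.064 + 0.019 + 0.071 + 0.074 = 0.288; P(Soil=loam | Yield=med) = 0.064/0.288 = 0.2222.
P(Yield=vlow) = 0.096 + 0.054 + 0.067 + 0.009 + 0.140 = 0.366; P(Soil=loam | Yield=vlow) = 0.054/0.366 = 0.1475.
Difference = 0.075.

0.075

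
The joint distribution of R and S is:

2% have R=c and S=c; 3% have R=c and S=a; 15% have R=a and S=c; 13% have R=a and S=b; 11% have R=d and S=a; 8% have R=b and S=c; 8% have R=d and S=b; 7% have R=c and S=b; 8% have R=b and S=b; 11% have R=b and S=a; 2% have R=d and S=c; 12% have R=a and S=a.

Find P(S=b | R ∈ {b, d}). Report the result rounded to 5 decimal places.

P(R=b) = 0.11 + 0.08 + 0.08 = 0.27.
P(R=d) = 0.11 + 0.08 + 0.02 = 0.21.
P(R ∈ {b, d}) = 0.27 + 0.21 = 0.48; P(S=b, R ∈ {b, d}) = 0.08 + 0.08 = 0.16.
P(S=b | R ∈ {b, d}) = 0.16/0.48 = 0.33333.

0.33333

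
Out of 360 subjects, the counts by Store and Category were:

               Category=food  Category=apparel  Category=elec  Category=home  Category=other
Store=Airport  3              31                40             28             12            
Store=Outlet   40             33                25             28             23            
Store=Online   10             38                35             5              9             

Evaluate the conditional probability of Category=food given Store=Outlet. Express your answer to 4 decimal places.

0.2685

Total with Store=Outlet: 40 + 33 + 25 + 28 + 23 = 149.
P(Category=food | Store=Outlet) = 40/149 = 0.2685.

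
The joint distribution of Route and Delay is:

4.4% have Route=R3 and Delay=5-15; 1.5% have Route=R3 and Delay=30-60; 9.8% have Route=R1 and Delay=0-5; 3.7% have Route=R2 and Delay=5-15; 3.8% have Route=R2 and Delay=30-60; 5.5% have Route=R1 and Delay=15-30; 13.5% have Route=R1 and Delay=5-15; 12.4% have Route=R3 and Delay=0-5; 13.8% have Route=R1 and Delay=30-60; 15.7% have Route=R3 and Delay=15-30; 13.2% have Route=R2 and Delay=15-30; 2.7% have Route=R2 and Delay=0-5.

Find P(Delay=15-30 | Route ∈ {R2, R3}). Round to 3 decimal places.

0.503

P(Route=R2) = 0.027 + 0.037 + 0.132 + 0.038 = 0.234.
P(Route=R3) = 0.124 + 0.044 + 0.157 + 0.015 = 0.340.
P(Route ∈ {R2, R3}) = 0.234 + 0.340 = 0.574; P(Delay=15-30, Route ∈ {R2, R3}) = 0.132 + 0.157 = 0.289.
P(Delay=15-30 | Route ∈ {R2, R3}) = 0.289/0.574 = 0.503.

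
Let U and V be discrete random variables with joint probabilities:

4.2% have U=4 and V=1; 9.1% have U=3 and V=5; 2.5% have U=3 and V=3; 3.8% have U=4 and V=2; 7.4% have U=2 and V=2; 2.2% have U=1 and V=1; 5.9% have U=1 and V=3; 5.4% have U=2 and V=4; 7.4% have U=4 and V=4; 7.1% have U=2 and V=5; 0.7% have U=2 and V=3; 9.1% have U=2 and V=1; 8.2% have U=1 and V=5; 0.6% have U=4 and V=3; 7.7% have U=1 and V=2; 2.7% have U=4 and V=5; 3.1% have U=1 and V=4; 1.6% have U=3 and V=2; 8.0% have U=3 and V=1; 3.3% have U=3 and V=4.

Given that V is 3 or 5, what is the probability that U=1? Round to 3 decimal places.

P(V=3) = 0.059 + 0.007 + 0.025 + 0.006 = 0.097.
P(V=5) = 0.082 + 0.071 + 0.091 + 0.027 = 0.271.
P(V ∈ {3, 5}) = 0.097 + 0.271 = 0.368; P(U=1, V ∈ {3, 5}) = 0.059 + 0.082 = 0.141.
P(U=1 | V ∈ {3, 5}) = 0.141/0.368 = 0.383.

0.383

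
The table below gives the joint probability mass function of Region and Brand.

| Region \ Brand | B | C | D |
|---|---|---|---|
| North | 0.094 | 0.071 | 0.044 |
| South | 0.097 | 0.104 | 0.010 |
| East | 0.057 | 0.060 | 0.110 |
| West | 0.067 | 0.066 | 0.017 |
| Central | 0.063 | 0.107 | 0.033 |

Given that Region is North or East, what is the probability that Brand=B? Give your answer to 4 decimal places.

0.3463

P(Region=North) = 0.094 + 0.071 + 0.044 = 0.209.
P(Region=East) = 0.057 + 0.060 + 0.110 = 0.227.
P(Region ∈ {North, East}) = 0.209 + 0.227 = 0.436; P(Brand=B, Region ∈ {North, East}) = 0.094 + 0.057 = 0.151.
P(Brand=B | Region ∈ {North, East}) = 0.151/0.436 = 0.3463.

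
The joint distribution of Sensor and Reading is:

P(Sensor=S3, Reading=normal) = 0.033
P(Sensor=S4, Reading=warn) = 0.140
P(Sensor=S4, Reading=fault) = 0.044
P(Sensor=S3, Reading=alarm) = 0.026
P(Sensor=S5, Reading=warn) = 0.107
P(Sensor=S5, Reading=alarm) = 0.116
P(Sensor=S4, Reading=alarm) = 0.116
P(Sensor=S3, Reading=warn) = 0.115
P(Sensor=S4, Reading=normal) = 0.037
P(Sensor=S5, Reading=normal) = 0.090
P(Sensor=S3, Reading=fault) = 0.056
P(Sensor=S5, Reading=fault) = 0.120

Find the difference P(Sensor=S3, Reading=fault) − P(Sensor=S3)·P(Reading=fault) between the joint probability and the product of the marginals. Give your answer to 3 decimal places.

0.005

P(Sensor=S3) = 0.033 + 0.115 + 0.026 + 0.056 = 0.230.
P(Reading=fault) = 0.056 + 0.044 + 0.120 = 0.220.
P(Sensor=S3, Reading=fault) − P(Sensor=S3)P(Reading=fault) = 0.056 − 0.230×0.220 = 0.005.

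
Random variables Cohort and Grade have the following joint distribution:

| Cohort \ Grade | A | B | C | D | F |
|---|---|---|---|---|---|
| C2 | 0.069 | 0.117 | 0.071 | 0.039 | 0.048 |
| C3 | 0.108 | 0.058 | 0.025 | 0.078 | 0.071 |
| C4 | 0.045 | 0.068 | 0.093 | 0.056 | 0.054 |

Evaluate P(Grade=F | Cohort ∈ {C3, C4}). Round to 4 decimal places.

0.1905

P(Cohort=C3) = 0.108 + 0.058 + 0.025 + 0.078 + 0.071 = 0.340.
P(Cohort=C4) = 0.045 + 0.068 + 0.093 + 0.056 + 0.054 = 0.316.
P(Cohort ∈ {C3, C4}) = 0.340 + 0.316 = 0.656; P(Grade=F, Cohort ∈ {C3, C4}) = 0.071 + 0.054 = 0.125.
P(Grade=F | Cohort ∈ {C3, C4}) = 0.125/0.656 = 0.1905.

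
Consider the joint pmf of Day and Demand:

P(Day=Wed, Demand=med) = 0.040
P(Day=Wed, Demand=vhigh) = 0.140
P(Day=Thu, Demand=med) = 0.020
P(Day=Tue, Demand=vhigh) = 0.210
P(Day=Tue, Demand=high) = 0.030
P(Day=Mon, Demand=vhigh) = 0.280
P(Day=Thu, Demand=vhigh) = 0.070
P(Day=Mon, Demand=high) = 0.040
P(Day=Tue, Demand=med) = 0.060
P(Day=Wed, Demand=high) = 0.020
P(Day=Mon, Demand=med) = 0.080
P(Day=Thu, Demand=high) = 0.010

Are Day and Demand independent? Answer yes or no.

Every cell satisfies P(Day,Demand) = P(Day)·P(Demand). For instance P(Day=Mon) = 0.400, P(Demand=vhigh) = 0.700, and 0.400×0.700 = 0.280 matches the joint entry. So Day and Demand are independent.

yes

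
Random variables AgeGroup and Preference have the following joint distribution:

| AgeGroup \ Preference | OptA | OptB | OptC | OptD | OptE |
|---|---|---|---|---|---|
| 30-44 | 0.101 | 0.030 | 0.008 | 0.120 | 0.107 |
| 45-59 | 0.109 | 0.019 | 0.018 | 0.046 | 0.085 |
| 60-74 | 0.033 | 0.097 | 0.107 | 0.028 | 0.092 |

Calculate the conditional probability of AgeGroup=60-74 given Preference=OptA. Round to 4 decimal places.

P(Preference=OptA) = 0.101 + 0.109 + 0.033 = 0.243.
P(AgeGroup=60-74 | Preference=OptA) = 0.033/0.243 = 0.1358.

0.1358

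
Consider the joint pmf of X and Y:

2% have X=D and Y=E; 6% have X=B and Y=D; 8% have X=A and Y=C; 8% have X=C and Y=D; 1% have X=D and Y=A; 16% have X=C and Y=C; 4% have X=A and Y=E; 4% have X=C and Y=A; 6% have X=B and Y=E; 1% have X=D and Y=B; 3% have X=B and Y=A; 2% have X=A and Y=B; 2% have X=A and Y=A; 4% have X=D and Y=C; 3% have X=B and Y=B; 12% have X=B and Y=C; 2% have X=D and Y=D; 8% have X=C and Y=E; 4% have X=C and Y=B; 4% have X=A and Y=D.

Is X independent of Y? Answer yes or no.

yes

Every cell satisfies P(X,Y) = P(X)·P(Y). For instance P(X=C) = 0.40, P(Y=A) = 0.10, and 0.40×0.10 = 0.04 matches the joint entry. So X and Y are independent.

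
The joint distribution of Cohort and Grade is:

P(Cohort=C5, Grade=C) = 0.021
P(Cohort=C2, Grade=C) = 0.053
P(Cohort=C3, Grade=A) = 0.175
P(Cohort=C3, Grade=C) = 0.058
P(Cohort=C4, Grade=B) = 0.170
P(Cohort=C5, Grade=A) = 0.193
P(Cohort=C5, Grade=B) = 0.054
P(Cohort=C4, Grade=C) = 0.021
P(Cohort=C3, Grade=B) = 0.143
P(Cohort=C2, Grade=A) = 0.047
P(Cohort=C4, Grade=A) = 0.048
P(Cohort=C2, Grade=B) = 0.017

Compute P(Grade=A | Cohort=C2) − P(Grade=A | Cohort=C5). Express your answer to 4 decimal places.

P(Cohort=C2) = 0.047 + 0.017 + 0.053 = 0.117; P(Grade=A | Cohort=C2) = 0.047/0.117 = 0.40171.
P(Cohort=C5) = 0.193 + 0.054 + 0.021 = 0.268; P(Grade=A | Cohort=C5) = 0.193/0.268 = 0.72015.
Difference = -0.3184.

-0.3184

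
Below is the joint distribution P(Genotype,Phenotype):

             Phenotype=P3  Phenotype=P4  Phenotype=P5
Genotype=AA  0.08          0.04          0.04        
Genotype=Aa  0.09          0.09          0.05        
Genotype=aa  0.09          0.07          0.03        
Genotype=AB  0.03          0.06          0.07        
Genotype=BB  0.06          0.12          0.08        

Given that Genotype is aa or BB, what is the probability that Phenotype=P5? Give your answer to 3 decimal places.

P(Genotype=aa) = 0.09 + 0.07 + 0.03 = 0.19.
P(Genotype=BB) = 0.06 + 0.12 + 0.08 = 0.26.
P(Genotype ∈ {aa, BB}) = 0.19 + 0.26 = 0.45; P(Phenotype=P5, Genotype ∈ {aa, BB}) = 0.03 + 0.08 = 0.11.
P(Phenotype=P5 | Genotype ∈ {aa, BB}) = 0.11/0.45 = 0.244.

0.244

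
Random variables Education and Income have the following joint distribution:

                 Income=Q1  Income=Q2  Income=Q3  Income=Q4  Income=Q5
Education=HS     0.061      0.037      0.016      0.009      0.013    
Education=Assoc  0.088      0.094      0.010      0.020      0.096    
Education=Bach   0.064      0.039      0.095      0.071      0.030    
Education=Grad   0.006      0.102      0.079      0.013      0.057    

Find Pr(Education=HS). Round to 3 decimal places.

P(Education=HS) = 0.061 + 0.037 + 0.016 + 0.009 + 0.013 = 0.136.

0.136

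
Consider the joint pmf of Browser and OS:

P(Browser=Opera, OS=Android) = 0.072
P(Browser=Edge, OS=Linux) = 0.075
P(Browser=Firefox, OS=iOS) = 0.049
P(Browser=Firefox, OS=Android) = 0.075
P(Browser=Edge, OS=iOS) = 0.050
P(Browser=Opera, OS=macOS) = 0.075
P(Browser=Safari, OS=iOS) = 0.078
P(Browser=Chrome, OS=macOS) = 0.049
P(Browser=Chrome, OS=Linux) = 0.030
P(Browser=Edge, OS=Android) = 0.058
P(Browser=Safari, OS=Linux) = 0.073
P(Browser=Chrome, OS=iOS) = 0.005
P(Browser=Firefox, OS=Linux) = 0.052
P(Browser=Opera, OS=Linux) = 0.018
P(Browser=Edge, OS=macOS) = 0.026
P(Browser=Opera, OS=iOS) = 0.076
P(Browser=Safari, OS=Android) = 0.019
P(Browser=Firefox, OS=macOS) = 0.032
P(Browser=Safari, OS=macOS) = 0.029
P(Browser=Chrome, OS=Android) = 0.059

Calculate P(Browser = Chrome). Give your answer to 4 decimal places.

P(Browser=Chrome) = 0.049 + 0.030 + 0.005 + 0.059 = 0.143.

0.1430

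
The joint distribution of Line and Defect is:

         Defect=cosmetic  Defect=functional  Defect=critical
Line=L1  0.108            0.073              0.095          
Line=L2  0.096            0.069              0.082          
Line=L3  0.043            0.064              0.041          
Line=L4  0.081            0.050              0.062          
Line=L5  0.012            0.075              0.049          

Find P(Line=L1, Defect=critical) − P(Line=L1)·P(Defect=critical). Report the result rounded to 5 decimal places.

P(Line=L1) = 0.108 + 0.073 + 0.095 = 0.276.
P(Defect=critical) = 0.095 + 0.082 + 0.041 + 0.062 + 0.049 = 0.329.
P(Line=L1, Defect=critical) − P(Line=L1)P(Defect=critical) = 0.095 − 0.276×0.329 = 0.00420.

0.00420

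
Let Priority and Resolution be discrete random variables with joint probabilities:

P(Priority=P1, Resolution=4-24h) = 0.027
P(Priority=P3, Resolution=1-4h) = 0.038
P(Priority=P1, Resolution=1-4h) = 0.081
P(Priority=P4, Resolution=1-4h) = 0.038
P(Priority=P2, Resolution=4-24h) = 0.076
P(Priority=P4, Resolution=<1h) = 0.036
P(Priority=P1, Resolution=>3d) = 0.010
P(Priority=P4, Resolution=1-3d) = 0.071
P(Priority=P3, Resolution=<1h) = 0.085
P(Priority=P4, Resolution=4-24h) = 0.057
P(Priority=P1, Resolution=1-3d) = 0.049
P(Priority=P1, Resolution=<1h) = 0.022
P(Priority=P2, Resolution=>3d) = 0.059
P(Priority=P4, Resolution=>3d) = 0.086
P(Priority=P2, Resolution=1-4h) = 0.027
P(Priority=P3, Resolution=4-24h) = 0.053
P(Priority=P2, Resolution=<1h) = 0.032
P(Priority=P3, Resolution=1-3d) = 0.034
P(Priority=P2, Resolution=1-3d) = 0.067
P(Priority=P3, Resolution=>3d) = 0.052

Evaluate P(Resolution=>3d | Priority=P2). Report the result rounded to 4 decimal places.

P(Priority=P2) = 0.032 + 0.027 + 0.076 + 0.067 + 0.059 = 0.261.
P(Resolution=>3d | Priority=P2) = 0.059/0.261 = 0.2261.

0.2261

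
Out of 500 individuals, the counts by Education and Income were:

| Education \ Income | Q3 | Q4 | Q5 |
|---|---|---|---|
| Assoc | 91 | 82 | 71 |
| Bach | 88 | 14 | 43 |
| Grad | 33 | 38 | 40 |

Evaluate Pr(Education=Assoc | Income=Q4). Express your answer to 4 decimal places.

Total with Income=Q4: 82 + 14 + 38 = 134.
P(Education=Assoc | Income=Q4) = 82/134 = 0.6119.

0.6119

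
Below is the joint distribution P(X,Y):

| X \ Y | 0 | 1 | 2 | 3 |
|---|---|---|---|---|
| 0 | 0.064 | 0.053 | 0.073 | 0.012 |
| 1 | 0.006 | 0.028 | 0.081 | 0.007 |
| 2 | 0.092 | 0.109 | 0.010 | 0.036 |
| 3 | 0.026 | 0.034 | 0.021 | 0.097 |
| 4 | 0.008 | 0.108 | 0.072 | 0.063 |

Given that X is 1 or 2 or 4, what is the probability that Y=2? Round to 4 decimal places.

0.2629

P(X=1) = 0.006 + 0.028 + 0.081 + 0.007 = 0.122.
P(X=2) = 0.092 + 0.109 + 0.010 + 0.036 = 0.247.
P(X=4) = 0.008 + 0.108 + 0.072 + 0.063 = 0.251.
P(X ∈ {1, 2, 4}) = 0.122 + 0.247 + 0.251 = 0.620; P(Y=2, X ∈ {1, 2, 4}) = 0.081 + 0.010 + 0.072 = 0.163.
P(Y=2 | X ∈ {1, 2, 4}) = 0.163/0.620 = 0.2629.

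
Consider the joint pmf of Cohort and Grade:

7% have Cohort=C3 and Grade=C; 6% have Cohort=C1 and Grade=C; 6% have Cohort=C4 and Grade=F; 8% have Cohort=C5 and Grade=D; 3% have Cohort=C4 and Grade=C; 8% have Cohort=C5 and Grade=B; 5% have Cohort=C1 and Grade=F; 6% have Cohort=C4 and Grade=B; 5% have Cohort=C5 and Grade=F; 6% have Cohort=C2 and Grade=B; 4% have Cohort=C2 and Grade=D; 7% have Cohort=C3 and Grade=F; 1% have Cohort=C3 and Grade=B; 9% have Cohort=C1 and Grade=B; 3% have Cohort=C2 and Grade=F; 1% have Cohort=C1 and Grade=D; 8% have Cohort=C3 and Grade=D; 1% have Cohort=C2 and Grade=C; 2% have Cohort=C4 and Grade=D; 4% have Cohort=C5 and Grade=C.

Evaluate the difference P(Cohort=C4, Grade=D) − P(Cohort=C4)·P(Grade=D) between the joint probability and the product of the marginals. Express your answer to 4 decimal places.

P(Cohort=C4) = 0.06 + 0.03 + 0.02 + 0.06 = 0.17.
P(Grade=D) = 0.01 + 0.04 + 0.08 + 0.02 + 0.08 = 0.23.
P(Cohort=C4, Grade=D) − P(Cohort=C4)P(Grade=D) = 0.02 − 0.17×0.23 = -0.0191.

-0.0191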